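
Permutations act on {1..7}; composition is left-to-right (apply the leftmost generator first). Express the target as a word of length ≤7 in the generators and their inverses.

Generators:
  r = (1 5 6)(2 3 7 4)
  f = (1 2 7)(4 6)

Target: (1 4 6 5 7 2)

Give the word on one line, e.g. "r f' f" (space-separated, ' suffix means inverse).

  after r': (1 6 5)(2 4 7 3)
  after r': (1 5 6)(2 7)(3 4)
  after r': (2 3 7 4)
  after r': (1 6 5)
  after f': (1 4 6 5 7 2)

r' r' r' r' f'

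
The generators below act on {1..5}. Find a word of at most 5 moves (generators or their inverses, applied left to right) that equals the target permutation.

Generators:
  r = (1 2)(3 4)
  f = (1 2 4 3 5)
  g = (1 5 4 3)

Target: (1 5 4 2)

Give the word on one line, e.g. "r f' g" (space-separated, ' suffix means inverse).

f' f' r' g'

  after f': (1 5 3 4 2)
  after f': (1 3 2 5 4)
  after r': (1 4 2 5 3)
  after g': (1 5 4 2)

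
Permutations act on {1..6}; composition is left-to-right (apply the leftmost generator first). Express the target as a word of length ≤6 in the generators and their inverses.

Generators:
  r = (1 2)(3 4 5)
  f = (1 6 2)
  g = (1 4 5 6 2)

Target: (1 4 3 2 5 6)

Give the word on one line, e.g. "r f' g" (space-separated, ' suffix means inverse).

  after r': (1 2)(3 5 4)
  after g': (1 6 5)(3 4)
  after g': (1 5 2 6 4 3)
  after g': (1 4 3 2 5 6)

r' g' g' g'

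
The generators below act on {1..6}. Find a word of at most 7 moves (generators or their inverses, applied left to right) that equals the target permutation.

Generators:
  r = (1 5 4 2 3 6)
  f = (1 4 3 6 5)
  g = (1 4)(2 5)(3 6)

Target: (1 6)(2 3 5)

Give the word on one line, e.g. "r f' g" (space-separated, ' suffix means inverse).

  after r: (1 5 4 2 3 6)
  after f: (2 6 4)(3 5)
  after g: (1 4 5 6)(2 3)
  after f: (1 3 2 6 4)
  after g': (1 6)(2 3 5)

r f g f g'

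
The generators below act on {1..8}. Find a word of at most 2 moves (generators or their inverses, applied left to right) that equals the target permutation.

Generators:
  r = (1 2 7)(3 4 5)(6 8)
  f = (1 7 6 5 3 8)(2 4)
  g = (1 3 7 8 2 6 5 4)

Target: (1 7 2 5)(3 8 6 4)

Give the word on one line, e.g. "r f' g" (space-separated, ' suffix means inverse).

g g

  after g: (1 3 7 8 2 6 5 4)
  after g: (1 7 2 5)(3 8 6 4)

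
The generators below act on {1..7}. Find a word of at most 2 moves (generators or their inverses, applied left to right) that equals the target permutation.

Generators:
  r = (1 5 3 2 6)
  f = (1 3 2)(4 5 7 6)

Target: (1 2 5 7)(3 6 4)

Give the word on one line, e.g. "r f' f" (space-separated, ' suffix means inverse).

f r

  after f: (1 3 2)(4 5 7 6)
  after r: (1 2 5 7)(3 6 4)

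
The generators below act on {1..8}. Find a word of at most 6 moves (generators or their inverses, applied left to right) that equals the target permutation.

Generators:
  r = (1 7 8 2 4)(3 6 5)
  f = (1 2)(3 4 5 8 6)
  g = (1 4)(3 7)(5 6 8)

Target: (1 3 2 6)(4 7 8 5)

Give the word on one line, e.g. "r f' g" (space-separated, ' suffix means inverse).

  after f': (1 2)(3 6 8 5 4)
  after r': (1 8 6 7)(2 4 5)
  after f: (1 6 7 2 5)(3 4 8)
  after r': (1 3 2 6)(4 7 8 5)

f' r' f r'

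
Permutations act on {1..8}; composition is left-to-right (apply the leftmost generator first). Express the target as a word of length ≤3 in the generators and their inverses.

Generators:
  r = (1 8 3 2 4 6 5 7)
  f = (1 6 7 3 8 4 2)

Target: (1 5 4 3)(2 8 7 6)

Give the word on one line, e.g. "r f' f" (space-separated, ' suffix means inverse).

  after r': (1 7 5 6 4 2 3 8)
  after r': (1 5 4 3)(2 8 7 6)

r' r'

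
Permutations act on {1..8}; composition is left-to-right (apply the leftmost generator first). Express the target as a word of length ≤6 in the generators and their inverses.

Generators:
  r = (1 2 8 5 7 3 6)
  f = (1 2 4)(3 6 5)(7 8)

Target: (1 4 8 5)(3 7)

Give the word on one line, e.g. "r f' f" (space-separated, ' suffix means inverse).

f' f' f' f' r

  after f': (1 4 2)(3 5 6)(7 8)
  after f': (1 2 4)(3 6 5)
  after f': (7 8)
  after f': (1 4 2)(3 5 6)
  after r: (1 4 8 5)(3 7)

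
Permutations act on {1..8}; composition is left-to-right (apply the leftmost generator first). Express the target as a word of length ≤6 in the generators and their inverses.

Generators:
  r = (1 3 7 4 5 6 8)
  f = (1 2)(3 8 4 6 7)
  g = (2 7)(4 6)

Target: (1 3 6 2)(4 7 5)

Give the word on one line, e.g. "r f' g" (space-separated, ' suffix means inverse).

r g' g' r f

  after r: (1 3 7 4 5 6 8)
  after g': (1 3 2 7 6 8)(4 5)
  after g': (1 3 7 4 5 6 8)
  after r: (1 7 5 8 3 4 6)
  after f: (1 3 6 2)(4 7 5)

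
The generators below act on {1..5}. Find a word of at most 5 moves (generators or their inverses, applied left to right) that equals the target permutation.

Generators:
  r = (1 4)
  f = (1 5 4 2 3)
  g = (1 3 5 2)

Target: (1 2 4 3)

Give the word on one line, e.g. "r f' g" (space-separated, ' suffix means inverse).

  after g': (1 2 5 3)
  after f: (1 3 5)(2 4)
  after g': (2 4 5)
  after g': (1 2 4 3)

g' f g' g'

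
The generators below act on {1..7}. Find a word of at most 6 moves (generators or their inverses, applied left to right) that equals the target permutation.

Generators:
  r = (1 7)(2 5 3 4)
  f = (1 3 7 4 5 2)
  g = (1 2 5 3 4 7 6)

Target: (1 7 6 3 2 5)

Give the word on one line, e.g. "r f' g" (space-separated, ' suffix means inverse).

r g' r' f

  after r: (1 7)(2 5 3 4)
  after g': (1 4)(6 7)
  after r': (1 3 5 2 4 7 6)
  after f: (1 7 6 3 2 5)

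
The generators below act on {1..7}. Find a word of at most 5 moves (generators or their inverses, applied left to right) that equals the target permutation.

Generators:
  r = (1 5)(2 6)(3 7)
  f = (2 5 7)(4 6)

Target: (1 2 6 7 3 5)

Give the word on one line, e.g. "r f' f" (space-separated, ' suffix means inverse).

  after r: (1 5)(2 6)(3 7)
  after f: (1 7 3 2 4 6 5)
  after f: (1 2 6 7 3 5)

r f f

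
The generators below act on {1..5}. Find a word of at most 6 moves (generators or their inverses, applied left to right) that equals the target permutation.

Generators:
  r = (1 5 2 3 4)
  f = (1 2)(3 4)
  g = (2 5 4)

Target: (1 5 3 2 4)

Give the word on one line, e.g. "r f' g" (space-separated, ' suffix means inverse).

g' g' f' g

  after g': (2 4 5)
  after g': (2 5 4)
  after f': (1 2 5 3 4)
  after g: (1 5 3 2 4)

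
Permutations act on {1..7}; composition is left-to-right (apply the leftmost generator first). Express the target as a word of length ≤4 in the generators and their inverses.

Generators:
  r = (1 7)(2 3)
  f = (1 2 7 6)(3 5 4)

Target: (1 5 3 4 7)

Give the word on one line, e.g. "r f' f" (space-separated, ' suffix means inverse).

  after f: (1 2 7 6)(3 5 4)
  after r': (1 3 5 4 2)(6 7)
  after f: (1 5 3 4 7)

f r' f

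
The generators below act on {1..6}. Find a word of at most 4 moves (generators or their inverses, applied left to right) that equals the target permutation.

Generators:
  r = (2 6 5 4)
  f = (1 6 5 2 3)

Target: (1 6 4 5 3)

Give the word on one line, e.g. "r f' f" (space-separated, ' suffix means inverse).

  after r': (2 4 5 6)
  after r': (2 5)(4 6)
  after f: (1 6 4 5 3)

r' r' f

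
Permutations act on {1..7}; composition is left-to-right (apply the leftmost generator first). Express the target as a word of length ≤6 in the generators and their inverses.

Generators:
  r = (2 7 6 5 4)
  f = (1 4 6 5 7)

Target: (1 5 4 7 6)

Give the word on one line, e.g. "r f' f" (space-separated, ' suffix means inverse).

r' f' r f' r'

  after r': (2 4 5 6 7)
  after f': (1 7 2)(4 6 5)
  after r: (1 6 4 5 2)
  after f': (1 4 6)(2 7 5)
  after r': (1 5 4 7 6)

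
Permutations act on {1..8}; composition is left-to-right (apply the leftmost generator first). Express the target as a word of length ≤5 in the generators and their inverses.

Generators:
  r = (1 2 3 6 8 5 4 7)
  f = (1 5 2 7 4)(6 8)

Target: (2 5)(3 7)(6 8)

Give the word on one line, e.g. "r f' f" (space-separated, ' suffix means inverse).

  after f': (1 4 7 2 5)(6 8)
  after r': (1 5 7)(2 8 3)
  after f: (1 2 6 8 3 7 5 4)
  after f: (1 7 2 8 3 4 5)
  after r: (2 5)(3 7)(6 8)

f' r' f f r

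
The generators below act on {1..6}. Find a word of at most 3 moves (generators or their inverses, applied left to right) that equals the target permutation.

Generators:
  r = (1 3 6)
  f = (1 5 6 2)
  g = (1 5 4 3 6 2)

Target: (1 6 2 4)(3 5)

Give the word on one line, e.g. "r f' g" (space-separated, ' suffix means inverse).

  after g': (1 2 6 3 4 5)
  after r': (1 2 3 4 5 6)
  after g': (1 6 2 4)(3 5)

g' r' g'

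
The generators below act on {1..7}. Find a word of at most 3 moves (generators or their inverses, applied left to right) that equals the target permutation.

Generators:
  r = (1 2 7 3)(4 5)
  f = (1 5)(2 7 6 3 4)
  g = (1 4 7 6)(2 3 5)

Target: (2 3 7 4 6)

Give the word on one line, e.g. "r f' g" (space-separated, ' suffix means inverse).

f' f'

  after f': (1 5)(2 4 3 6 7)
  after f': (2 3 7 4 6)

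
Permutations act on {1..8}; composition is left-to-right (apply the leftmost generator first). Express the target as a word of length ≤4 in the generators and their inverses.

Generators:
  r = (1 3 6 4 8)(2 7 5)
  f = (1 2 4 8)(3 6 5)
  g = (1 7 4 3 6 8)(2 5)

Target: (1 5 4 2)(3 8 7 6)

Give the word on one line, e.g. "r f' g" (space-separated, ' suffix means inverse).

  after g': (1 8 6 3 4 7)(2 5)
  after f': (1 4 7 8 3 2 6 5)
  after f': (1 2 3)(4 7)(5 8)
  after r': (1 5 4 2)(3 8 7 6)

g' f' f' r'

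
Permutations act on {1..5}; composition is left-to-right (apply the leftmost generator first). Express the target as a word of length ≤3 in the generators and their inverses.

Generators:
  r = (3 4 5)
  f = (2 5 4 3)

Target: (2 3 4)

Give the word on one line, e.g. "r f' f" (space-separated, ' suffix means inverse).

f' r f

  after f': (2 3 4 5)
  after r: (2 4 3 5)
  after f: (2 3 4)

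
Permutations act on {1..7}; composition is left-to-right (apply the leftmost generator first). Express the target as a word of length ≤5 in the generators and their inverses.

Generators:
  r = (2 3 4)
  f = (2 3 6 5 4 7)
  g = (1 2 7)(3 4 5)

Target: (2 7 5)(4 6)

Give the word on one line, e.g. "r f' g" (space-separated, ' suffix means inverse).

g' f g'

  after g': (1 7 2)(3 5 4)
  after f: (1 2)(3 4 6 5 7)
  after g': (2 7 5)(4 6)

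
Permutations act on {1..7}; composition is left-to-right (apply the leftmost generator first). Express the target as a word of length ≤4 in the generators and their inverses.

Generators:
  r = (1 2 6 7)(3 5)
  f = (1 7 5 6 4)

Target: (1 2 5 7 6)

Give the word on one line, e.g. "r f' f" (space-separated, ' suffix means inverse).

f r r f

  after f: (1 7 5 6 4)
  after r: (2 6 4)(3 5 7)
  after r: (1 2 7 5)(4 6)
  after f: (1 2 5 7 6)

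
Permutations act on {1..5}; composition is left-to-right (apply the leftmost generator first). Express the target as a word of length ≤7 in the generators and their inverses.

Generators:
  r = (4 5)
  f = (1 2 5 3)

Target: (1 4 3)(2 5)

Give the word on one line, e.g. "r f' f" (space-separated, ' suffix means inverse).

  after r: (4 5)
  after f: (1 2 5 4 3)
  after f: (1 5 4)(2 3)
  after r: (1 4)(2 3)
  after f': (1 4 3)(2 5)

r f f r f'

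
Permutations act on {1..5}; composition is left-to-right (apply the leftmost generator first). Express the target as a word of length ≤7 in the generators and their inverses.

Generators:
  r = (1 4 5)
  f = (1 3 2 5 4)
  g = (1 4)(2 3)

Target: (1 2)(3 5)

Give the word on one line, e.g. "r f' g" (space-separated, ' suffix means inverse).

f g r g f

  after f: (1 3 2 5 4)
  after g: (1 2 5)
  after r: (1 2)(4 5)
  after g: (1 3 2 4 5)
  after f: (1 2)(3 5)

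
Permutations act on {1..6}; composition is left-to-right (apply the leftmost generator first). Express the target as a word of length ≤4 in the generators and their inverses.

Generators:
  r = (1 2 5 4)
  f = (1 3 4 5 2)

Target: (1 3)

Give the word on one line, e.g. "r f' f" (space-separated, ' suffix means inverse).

f r' r' r'

  after f: (1 3 4 5 2)
  after r': (1 3 5)(2 4)
  after r': (1 3 2 5 4)
  after r': (1 3)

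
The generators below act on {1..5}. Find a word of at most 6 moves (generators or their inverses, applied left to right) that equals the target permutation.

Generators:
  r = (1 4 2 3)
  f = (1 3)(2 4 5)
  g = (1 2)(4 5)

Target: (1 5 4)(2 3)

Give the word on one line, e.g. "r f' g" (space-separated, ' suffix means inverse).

r g' g' g'

  after r: (1 4 2 3)
  after g': (1 5 4)(2 3)
  after g': (1 4 2 3)
  after g': (1 5 4)(2 3)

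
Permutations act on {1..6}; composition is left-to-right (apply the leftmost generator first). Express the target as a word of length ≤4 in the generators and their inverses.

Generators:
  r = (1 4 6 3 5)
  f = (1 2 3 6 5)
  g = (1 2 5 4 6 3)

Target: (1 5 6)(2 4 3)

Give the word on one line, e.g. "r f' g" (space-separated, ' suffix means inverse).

g g

  after g: (1 2 5 4 6 3)
  after g: (1 5 6)(2 4 3)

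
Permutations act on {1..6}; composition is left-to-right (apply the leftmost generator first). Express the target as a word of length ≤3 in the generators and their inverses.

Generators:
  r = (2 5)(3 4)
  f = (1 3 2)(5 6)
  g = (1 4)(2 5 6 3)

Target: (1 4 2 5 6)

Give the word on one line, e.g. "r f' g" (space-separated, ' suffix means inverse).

  after g: (1 4)(2 5 6 3)
  after f: (1 4 3)(2 6)
  after f: (1 4 2 5 6)

g f f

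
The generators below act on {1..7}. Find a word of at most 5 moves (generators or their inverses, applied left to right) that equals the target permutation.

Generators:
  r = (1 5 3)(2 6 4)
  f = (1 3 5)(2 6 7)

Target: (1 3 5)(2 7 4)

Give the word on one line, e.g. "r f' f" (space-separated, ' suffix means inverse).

f' r' r'

  after f': (1 5 3)(2 7 6)
  after r': (2 7)(4 6)
  after r': (1 3 5)(2 7 4)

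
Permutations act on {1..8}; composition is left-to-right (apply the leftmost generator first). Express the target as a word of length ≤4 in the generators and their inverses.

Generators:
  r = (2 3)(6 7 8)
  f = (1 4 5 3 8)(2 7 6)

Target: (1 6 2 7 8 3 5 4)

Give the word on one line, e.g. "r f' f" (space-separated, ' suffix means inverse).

  after r: (2 3)(6 7 8)
  after r: (6 8 7)
  after f': (1 8 2 6 3 5 4)
  after r: (1 6 2 7 8 3 5 4)

r r f' r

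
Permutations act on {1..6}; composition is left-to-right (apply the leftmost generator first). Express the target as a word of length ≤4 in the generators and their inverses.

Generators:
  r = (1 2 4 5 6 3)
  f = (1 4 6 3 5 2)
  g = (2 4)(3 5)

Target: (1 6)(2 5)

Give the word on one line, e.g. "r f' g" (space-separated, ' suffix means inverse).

  after f': (1 2 5 3 6 4)
  after g: (1 4)(2 3 6)
  after f: (1 6)(2 5)

f' g f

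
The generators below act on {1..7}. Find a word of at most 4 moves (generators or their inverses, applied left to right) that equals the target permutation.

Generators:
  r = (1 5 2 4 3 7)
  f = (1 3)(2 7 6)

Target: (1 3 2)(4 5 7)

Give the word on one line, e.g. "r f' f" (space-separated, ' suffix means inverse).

r' r'

  after r': (1 7 3 4 2 5)
  after r': (1 3 2)(4 5 7)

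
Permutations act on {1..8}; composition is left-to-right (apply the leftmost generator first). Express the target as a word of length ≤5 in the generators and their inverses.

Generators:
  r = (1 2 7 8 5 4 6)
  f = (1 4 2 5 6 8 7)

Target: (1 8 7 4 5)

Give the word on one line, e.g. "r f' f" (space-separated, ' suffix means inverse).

  after r': (1 6 4 5 8 7 2)
  after f': (1 5 6)(2 7 4)
  after f': (1 2 8 6 7)
  after r: (1 7 2 5 4 6 8)
  after f': (1 8 7 4 5)

r' f' f' r f'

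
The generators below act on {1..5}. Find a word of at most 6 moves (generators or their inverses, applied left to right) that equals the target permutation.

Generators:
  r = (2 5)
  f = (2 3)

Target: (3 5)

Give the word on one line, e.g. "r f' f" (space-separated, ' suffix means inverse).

  after r: (2 5)
  after f': (2 5 3)
  after r: (3 5)
  after f': (2 3 5)
  after f': (3 5)

r f' r f' f'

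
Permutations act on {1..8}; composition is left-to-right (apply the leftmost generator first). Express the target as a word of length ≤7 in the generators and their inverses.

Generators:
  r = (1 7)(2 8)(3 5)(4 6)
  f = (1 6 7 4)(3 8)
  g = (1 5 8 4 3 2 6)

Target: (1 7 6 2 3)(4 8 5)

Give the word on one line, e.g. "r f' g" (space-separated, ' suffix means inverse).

r g' f f r

  after r: (1 7)(2 8)(3 5)(4 6)
  after g': (1 7 6 8 3)(2 5 4)
  after f: (1 4 2 5)(3 6)
  after f: (2 5 6 8 3 7 4)
  after r: (1 7 6 2 3)(4 8 5)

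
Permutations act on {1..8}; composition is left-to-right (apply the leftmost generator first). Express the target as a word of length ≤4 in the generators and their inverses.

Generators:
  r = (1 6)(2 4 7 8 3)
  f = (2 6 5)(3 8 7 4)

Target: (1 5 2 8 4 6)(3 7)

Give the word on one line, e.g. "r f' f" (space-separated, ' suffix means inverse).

r' f

  after r': (1 6)(2 3 8 7 4)
  after f: (1 5 2 8 4 6)(3 7)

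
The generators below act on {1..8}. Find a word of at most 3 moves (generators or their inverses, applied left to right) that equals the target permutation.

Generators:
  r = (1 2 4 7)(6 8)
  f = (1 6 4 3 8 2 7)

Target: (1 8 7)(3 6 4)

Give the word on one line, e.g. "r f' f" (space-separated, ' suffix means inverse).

r' f' f'

  after r': (1 7 4 2)(6 8)
  after f': (1 2 7 6 3 4 8)
  after f': (1 8 7)(3 6 4)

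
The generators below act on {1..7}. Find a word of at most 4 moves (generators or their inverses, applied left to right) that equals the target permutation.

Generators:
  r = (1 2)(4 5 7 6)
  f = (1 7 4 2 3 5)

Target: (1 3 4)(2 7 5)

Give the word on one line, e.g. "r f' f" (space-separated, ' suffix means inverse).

f' f'

  after f': (1 5 3 2 4 7)
  after f': (1 3 4)(2 7 5)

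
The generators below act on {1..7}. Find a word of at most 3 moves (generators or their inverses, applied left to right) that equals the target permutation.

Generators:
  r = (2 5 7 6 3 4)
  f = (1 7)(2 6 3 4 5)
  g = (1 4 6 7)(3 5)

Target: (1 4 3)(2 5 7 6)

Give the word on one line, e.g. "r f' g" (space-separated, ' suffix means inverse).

f' g g

  after f': (1 7)(2 5 4 3 6)
  after g: (2 3 7 4 5 6)
  after g: (1 4 3)(2 5 7 6)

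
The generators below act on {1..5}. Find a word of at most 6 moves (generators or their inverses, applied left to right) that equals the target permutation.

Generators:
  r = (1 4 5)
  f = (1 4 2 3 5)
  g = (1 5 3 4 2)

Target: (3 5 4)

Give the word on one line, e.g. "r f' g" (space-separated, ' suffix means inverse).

g' g' f r' g

  after g': (1 2 4 3 5)
  after g': (1 4 5 2 3)
  after f: (1 2 5 3 4)
  after r': (1 2 4 5 3)
  after g: (3 5 4)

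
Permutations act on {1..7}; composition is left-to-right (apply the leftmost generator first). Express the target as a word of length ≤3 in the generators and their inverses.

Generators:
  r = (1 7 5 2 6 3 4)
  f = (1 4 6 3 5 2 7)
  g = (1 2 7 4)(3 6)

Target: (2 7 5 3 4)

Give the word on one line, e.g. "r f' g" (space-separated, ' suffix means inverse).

  after g': (1 4 7 2)(3 6)
  after f': (2 7 5 3 4)

g' f'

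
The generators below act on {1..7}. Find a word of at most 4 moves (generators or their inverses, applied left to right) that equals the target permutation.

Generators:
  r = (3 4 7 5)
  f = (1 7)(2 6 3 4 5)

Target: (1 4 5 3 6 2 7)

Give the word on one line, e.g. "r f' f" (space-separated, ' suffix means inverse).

f' r'

  after f': (1 7)(2 5 4 3 6)
  after r': (1 4 5 3 6 2 7)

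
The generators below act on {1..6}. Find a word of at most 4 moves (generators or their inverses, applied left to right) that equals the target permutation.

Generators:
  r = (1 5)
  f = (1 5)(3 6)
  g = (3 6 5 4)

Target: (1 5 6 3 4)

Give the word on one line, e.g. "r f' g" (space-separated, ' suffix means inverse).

  after g': (3 4 5 6)
  after f': (1 5 3 4)
  after f': (3 4 5 6)
  after r: (1 5 6 3 4)

g' f' f' r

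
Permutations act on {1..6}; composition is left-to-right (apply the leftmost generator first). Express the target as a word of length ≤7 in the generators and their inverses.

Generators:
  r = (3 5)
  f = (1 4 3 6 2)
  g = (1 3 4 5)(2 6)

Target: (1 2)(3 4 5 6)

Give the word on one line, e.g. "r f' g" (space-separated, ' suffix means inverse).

  after r: (3 5)
  after f': (1 2 6 3 5 4)
  after g: (1 6 4 3)
  after r: (1 6 4 5 3)
  after f: (1 2)(3 4 5 6)

r f' g r f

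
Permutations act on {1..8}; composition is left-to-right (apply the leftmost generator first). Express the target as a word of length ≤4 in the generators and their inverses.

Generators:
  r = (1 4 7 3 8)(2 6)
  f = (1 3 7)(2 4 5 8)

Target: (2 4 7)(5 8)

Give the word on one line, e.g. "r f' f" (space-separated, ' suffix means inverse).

r r f

  after r: (1 4 7 3 8)(2 6)
  after r: (1 7 8 4 3)
  after f: (2 4 7)(5 8)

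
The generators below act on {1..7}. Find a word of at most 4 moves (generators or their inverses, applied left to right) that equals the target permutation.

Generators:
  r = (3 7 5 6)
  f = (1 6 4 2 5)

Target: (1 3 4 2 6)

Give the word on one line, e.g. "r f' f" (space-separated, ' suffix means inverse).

  after r': (3 6 5 7)
  after f: (1 6)(2 5 7 3 4)
  after r: (1 3 4 2 6)

r' f r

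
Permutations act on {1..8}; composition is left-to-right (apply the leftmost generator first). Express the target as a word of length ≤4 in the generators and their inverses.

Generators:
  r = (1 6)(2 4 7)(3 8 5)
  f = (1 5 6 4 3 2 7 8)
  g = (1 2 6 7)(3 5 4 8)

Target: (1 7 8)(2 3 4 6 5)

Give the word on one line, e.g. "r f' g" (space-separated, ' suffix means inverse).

g' f' r'

  after g': (1 7 6 2)(3 8 4 5)
  after f': (1 2 8 6 3 7 5 4)
  after r': (1 7 8)(2 3 4 6 5)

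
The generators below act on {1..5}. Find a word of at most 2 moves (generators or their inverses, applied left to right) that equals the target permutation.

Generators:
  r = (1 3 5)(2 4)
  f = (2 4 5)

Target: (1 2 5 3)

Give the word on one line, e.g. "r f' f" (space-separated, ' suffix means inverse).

r' f

  after r': (1 5 3)(2 4)
  after f: (1 2 5 3)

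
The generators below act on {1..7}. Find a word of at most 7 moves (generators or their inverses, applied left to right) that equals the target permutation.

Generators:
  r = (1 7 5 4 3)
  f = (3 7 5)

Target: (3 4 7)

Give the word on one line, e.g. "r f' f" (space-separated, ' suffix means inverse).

r r f' r' f

  after r: (1 7 5 4 3)
  after r: (1 5 3 7 4)
  after f': (1 7 4)
  after r': (3 4)(5 7)
  after f: (3 4 7)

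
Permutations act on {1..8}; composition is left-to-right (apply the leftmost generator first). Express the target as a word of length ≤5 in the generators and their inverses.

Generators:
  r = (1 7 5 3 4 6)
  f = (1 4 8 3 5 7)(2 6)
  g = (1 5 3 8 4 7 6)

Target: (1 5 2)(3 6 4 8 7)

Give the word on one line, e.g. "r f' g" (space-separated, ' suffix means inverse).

  after f: (1 4 8 3 5 7)(2 6)
  after g': (1 8 5 4 3)(2 7 6)
  after r: (1 8 3 7)(2 5 6)
  after f: (1 3)(2 7 4 8 5)
  after r': (1 5 2)(3 6 4 8 7)

f g' r f r'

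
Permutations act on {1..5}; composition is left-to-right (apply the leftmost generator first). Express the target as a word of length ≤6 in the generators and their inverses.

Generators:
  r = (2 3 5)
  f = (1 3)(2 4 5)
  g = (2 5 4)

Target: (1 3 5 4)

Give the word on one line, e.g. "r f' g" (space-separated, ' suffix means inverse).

g r' r' f g

  after g: (2 5 4)
  after r': (2 3)(4 5)
  after r': (3 5 4)
  after f: (1 3 2 4)
  after g: (1 3 5 4)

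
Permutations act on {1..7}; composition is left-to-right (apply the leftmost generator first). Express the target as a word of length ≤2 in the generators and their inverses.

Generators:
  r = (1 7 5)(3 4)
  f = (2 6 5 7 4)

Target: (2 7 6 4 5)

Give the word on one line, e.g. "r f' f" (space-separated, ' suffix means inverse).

f' f'

  after f': (2 4 7 5 6)
  after f': (2 7 6 4 5)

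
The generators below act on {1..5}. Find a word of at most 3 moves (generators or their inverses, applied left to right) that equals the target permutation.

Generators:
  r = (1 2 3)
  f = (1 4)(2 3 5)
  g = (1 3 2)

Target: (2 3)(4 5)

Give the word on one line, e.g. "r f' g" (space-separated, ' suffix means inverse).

  after f': (1 4)(2 5 3)
  after r: (1 4 2 5)
  after f': (2 3)(4 5)

f' r f'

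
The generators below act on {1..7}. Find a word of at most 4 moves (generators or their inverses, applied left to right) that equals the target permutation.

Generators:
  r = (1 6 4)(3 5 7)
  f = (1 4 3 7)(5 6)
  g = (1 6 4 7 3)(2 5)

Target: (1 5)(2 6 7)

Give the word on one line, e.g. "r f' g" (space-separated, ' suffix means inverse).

r' g' f

  after r': (1 4 6)(3 7 5)
  after g': (1 6 3 4)(2 5 7)
  after f: (1 5)(2 6 7)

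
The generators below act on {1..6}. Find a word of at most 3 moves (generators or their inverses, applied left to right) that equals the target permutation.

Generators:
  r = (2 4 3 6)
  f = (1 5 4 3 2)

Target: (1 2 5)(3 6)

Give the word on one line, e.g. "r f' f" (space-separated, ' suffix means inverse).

  after r: (2 4 3 6)
  after f': (1 2 5)(3 6)

r f'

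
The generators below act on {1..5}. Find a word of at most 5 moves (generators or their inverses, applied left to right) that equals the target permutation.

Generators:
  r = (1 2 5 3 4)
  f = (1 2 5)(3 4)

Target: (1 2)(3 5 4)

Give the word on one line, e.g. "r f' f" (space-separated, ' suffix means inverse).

r r f r

  after r: (1 2 5 3 4)
  after r: (1 5 4 2 3)
  after f: (2 4 5 3)
  after r: (1 2)(3 5 4)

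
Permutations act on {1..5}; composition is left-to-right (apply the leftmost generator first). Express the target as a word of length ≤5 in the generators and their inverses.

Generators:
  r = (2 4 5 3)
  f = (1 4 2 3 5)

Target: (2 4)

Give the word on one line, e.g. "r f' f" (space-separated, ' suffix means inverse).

  after f': (1 5 3 2 4)
  after r: (1 3 4)(2 5)
  after f: (1 5 3 2)
  after f: (2 4)

f' r f f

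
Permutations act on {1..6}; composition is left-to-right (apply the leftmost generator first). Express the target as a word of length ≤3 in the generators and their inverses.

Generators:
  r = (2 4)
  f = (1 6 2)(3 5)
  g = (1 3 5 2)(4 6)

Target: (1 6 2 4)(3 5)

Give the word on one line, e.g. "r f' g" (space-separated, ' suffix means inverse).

r' f

  after r': (2 4)
  after f: (1 6 2 4)(3 5)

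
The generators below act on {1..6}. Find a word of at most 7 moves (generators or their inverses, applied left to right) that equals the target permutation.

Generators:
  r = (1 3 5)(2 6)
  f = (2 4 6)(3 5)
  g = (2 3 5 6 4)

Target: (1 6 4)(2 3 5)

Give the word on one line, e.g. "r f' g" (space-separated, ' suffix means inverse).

r g' g' r g'

  after r: (1 3 5)(2 6)
  after g': (1 2 5)(4 6)
  after g': (1 4 5)(2 3)
  after r: (1 4)(2 5 3 6)
  after g': (1 6 4)(2 3 5)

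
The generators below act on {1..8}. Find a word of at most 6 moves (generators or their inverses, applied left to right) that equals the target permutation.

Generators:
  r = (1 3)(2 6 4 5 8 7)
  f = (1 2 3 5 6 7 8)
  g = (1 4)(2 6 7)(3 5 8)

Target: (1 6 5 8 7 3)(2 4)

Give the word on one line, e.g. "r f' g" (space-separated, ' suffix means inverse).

r' f g r g'

  after r': (1 3)(2 7 8 5 4 6)
  after f: (1 5 4 7)(2 8 6 3)
  after g: (1 8 7 4 2 3 6 5)
  after r: (1 7 5 3 4 6 8 2)
  after g': (1 6 5 8 7 3)(2 4)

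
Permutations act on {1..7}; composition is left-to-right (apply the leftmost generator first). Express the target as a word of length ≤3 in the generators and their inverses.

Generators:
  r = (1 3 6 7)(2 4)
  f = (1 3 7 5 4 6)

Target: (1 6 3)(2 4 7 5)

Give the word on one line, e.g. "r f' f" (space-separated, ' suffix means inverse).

  after f: (1 3 7 5 4 6)
  after r: (1 6 3)(2 4 7 5)

f r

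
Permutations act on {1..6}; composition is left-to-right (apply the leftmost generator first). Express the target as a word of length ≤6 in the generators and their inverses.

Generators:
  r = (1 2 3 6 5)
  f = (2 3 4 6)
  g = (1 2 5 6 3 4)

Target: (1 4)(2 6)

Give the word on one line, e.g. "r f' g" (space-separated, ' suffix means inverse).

g' f g g r'

  after g': (1 4 3 6 5 2)
  after f: (1 6 5 3 2)
  after g: (1 3 5 4)
  after g: (1 4 2 5)(3 6)
  after r': (1 4)(2 6)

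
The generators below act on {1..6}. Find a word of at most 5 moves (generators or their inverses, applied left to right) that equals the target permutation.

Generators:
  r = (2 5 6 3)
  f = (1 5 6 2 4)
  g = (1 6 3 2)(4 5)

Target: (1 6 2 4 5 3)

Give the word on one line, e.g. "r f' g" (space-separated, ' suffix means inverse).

r' f' g f

  after r': (2 3 6 5)
  after f': (1 4 2 3 5 6)
  after g: (1 5 3 4)
  after f: (1 6 2 4 5 3)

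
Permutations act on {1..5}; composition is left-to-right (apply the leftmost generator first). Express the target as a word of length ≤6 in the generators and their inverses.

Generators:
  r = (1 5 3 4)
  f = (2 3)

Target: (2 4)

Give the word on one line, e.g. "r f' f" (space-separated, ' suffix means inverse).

  after r: (1 5 3 4)
  after r: (1 3)(4 5)
  after r: (1 4 3 5)
  after f': (1 4 2 3 5)
  after r: (2 4)

r r r f' r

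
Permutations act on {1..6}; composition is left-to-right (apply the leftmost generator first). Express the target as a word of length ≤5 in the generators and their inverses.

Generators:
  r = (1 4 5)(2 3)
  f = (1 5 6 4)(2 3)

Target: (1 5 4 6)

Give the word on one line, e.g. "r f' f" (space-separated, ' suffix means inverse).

r f r r

  after r: (1 4 5)(2 3)
  after f: (4 6)
  after r: (1 4 6 5)(2 3)
  after r: (1 5 4 6)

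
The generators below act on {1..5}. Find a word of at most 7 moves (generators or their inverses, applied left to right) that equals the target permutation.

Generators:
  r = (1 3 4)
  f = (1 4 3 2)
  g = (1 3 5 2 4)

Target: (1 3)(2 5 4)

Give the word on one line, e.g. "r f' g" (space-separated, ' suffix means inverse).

f f g' g' f

  after f: (1 4 3 2)
  after f: (1 3)(2 4)
  after g': (3 4 5)
  after g': (1 4 3 2 5)
  after f: (1 3)(2 5 4)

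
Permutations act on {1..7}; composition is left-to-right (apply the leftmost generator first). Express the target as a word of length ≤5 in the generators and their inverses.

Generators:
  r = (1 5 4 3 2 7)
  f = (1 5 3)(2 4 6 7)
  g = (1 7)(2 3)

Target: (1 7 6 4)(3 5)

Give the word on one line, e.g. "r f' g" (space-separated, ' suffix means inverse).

g' r' f'

  after g': (1 7)(2 3)
  after r': (1 2 4 5)
  after f': (1 7 6 4)(3 5)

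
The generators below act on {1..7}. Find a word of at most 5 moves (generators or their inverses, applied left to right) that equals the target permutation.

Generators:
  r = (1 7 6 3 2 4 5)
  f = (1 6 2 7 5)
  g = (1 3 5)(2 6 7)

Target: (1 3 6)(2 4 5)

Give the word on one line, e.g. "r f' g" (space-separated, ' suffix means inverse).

r g' f' g

  after r: (1 7 6 3 2 4 5)
  after g': (1 6)(2 4 3 7)
  after f': (2 4 3)(5 7 6)
  after g: (1 3 6)(2 4 5)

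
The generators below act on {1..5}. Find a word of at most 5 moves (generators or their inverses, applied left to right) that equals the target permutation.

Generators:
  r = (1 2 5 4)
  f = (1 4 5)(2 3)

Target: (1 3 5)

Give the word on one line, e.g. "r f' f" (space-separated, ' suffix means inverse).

f r' r' f

  after f: (1 4 5)(2 3)
  after r': (1 5 4 2 3)
  after r': (1 2 3 4)
  after f: (1 3 5)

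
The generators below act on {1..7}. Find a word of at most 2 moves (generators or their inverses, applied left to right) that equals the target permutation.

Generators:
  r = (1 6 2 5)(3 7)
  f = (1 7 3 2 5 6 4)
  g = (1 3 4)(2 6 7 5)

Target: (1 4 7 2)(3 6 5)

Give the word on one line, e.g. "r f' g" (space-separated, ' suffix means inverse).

g' r

  after g': (1 4 3)(2 5 7 6)
  after r: (1 4 7 2)(3 6 5)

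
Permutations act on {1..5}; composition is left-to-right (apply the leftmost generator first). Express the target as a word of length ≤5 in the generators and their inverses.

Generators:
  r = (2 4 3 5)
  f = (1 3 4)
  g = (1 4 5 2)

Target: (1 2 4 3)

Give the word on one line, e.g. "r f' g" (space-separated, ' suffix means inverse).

  after r': (2 5 3 4)
  after f: (1 3)(2 5 4)
  after r': (1 4 5 2 3)
  after r': (1 2 4 3)

r' f r' r'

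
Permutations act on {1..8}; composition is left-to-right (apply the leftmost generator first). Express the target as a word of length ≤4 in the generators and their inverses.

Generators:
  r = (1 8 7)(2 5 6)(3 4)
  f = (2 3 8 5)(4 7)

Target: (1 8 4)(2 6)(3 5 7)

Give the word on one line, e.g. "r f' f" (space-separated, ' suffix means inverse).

  after f': (2 5 8 3)(4 7)
  after r: (1 8 4)(2 6)(3 5 7)

f' r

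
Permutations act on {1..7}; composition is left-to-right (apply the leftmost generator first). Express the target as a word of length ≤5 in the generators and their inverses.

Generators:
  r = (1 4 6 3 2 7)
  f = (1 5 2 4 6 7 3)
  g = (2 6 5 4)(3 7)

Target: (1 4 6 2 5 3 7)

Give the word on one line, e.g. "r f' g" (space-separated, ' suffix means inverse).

g' f g

  after g': (2 4 5 6)(3 7)
  after f: (1 5 7)(2 6 4)
  after g: (1 4 6 2 5 3 7)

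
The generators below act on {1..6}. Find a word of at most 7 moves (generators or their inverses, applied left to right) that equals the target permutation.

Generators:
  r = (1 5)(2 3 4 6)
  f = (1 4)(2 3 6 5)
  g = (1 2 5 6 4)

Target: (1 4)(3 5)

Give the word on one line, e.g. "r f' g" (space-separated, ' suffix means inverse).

f' r f' g' r

  after f': (1 4)(2 5 6 3)
  after r: (1 6 4 5 2)
  after f': (1 3 2 4 6)
  after g': (1 3)(2 6 4 5)
  after r: (1 4)(3 5)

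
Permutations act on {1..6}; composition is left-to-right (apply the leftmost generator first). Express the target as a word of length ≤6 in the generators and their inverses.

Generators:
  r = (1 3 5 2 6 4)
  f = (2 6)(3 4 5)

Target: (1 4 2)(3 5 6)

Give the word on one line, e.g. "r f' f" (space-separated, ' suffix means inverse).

r' f' r f'

  after r': (1 4 6 2 5 3)
  after f': (1 3)(2 4)
  after r: (1 5 2)(4 6)
  after f': (1 4 2)(3 5 6)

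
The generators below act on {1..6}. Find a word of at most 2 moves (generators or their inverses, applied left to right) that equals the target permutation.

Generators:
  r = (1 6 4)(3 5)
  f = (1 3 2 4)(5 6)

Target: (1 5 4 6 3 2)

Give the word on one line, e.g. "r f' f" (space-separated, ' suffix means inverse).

  after f: (1 3 2 4)(5 6)
  after r: (1 5 4 6 3 2)

f r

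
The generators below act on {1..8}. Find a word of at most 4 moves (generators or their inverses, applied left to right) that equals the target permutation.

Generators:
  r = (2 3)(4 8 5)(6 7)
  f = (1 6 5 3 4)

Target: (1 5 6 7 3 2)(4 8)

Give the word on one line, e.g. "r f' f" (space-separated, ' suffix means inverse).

r f' f' f'

  after r: (2 3)(4 8 5)(6 7)
  after f': (1 4 8 6 7)(2 5 3)
  after f': (1 3 2 6 7 4 8)
  after f': (1 5 6 7 3 2)(4 8)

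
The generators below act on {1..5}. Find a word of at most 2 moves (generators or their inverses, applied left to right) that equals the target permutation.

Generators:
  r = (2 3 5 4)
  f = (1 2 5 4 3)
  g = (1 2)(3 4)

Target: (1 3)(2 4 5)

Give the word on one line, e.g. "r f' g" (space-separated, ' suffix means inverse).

  after f: (1 2 5 4 3)
  after r: (1 3)(2 4 5)

f r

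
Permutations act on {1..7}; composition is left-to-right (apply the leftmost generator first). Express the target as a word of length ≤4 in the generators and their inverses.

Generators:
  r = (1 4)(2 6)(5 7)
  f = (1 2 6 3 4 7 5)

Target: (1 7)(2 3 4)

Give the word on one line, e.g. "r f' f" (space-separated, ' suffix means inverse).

r' f

  after r': (1 4)(2 6)(5 7)
  after f: (1 7)(2 3 4)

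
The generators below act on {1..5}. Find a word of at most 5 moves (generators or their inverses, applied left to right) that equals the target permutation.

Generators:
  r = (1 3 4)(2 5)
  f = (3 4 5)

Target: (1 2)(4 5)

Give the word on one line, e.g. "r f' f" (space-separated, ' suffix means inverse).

r' f' f' r' f'

  after r': (1 4 3)(2 5)
  after f': (1 3)(2 4 5)
  after f': (1 5 2 3)
  after r': (1 2)(3 4)
  after f': (1 2)(4 5)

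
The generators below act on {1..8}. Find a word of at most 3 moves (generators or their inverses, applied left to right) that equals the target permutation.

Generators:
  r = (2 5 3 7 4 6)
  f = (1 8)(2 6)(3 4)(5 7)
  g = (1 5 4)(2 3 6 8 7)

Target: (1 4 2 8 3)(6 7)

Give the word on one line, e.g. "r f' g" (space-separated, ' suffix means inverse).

f g r

  after f: (1 8)(2 6)(3 4)(5 7)
  after g: (1 7 4 6 3)(2 8 5)
  after r: (1 4 2 8 3)(6 7)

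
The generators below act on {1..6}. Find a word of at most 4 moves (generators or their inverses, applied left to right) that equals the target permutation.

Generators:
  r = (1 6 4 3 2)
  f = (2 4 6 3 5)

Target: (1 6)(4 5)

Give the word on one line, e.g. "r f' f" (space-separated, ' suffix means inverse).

f f f r

  after f: (2 4 6 3 5)
  after f: (2 6 5 4 3)
  after f: (2 3 4 5 6)
  after r: (1 6)(4 5)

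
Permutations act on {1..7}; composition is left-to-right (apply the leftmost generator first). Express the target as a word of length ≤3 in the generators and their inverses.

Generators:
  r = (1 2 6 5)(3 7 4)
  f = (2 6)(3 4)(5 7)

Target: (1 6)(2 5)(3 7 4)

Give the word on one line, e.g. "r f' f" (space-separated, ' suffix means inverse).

  after r': (1 5 6 2)(3 4 7)
  after r': (1 6)(2 5)(3 7 4)

r' r'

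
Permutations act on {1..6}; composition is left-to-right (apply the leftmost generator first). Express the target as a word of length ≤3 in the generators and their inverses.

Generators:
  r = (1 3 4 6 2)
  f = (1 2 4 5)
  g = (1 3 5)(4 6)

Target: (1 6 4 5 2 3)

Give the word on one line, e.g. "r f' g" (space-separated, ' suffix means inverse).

f r'

  after f: (1 2 4 5)
  after r': (1 6 4 5 2 3)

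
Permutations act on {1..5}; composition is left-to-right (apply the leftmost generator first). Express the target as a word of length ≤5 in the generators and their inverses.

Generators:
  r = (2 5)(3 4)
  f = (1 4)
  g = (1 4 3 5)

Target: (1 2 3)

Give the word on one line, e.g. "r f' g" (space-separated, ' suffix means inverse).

g' r' g f' g

  after g': (1 5 3 4)
  after r': (1 2 5 4)
  after g: (1 2)(3 5)
  after f': (1 2 4)(3 5)
  after g: (1 2 3)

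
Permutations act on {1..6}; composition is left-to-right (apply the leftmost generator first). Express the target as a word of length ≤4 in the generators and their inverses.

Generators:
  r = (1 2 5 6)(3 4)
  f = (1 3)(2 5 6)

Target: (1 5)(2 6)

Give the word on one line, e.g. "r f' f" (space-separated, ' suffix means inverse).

  after r': (1 6 5 2)(3 4)
  after r': (1 5)(2 6)

r' r'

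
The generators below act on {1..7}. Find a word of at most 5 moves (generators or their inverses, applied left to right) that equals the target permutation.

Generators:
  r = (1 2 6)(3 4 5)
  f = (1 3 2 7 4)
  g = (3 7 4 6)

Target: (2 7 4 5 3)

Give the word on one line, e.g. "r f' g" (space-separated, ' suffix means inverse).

r f' f' g g

  after r: (1 2 6)(3 4 5)
  after f': (1 3 7 2 6 4 5)
  after f': (2 6 7 3)(4 5)
  after g: (2 3)(4 5 6)
  after g: (2 7 4 5 3)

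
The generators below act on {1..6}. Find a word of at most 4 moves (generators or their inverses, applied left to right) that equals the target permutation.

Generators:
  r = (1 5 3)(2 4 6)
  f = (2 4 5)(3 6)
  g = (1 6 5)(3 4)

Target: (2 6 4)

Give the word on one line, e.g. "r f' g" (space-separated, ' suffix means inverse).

  after r': (1 3 5)(2 6 4)
  after g: (1 4 2 5 6 3)
  after f: (1 5 3)
  after r': (2 6 4)

r' g f r'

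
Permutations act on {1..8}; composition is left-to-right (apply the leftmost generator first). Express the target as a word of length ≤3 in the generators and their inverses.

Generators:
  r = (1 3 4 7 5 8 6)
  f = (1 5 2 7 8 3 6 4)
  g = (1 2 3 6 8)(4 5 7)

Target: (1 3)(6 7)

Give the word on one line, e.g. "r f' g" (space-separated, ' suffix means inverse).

  after g': (1 8 6 3 2)(4 7 5)
  after r: (1 6 4 5 7 8)(2 3)
  after g': (1 3)(6 7)

g' r g'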